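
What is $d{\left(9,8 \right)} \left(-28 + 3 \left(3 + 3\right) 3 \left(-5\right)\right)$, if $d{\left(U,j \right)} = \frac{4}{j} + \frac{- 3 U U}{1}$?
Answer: $72265$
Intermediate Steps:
$d{\left(U,j \right)} = - 3 U^{2} + \frac{4}{j}$ ($d{\left(U,j \right)} = \frac{4}{j} + - 3 U^{2} \cdot 1 = \frac{4}{j} - 3 U^{2} = - 3 U^{2} + \frac{4}{j}$)
$d{\left(9,8 \right)} \left(-28 + 3 \left(3 + 3\right) 3 \left(-5\right)\right) = \left(- 3 \cdot 9^{2} + \frac{4}{8}\right) \left(-28 + 3 \left(3 + 3\right) 3 \left(-5\right)\right) = \left(\left(-3\right) 81 + 4 \cdot \frac{1}{8}\right) \left(-28 + 3 \cdot 6 \cdot 3 \left(-5\right)\right) = \left(-243 + \frac{1}{2}\right) \left(-28 + 3 \cdot 18 \left(-5\right)\right) = - \frac{485 \left(-28 + 54 \left(-5\right)\right)}{2} = - \frac{485 \left(-28 - 270\right)}{2} = \left(- \frac{485}{2}\right) \left(-298\right) = 72265$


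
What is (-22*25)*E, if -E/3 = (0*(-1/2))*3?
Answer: 0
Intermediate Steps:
E = 0 (E = -3*0*(-1/2)*3 = -3*0*(-1*½)*3 = -3*0*(-½)*3 = -0*3 = -3*0 = 0)
(-22*25)*E = -22*25*0 = -550*0 = 0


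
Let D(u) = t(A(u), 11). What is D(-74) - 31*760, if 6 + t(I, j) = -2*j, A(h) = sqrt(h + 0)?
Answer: -23588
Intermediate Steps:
A(h) = sqrt(h)
t(I, j) = -6 - 2*j
D(u) = -28 (D(u) = -6 - 2*11 = -6 - 22 = -28)
D(-74) - 31*760 = -28 - 31*760 = -28 - 1*23560 = -28 - 23560 = -23588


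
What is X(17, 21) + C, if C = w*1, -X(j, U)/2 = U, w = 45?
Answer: 3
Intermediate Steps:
X(j, U) = -2*U
C = 45 (C = 45*1 = 45)
X(17, 21) + C = -2*21 + 45 = -42 + 45 = 3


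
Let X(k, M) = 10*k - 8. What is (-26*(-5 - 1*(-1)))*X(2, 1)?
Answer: 1248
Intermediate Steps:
X(k, M) = -8 + 10*k
(-26*(-5 - 1*(-1)))*X(2, 1) = (-26*(-5 - 1*(-1)))*(-8 + 10*2) = (-26*(-5 + 1))*(-8 + 20) = -26*(-4)*12 = 104*12 = 1248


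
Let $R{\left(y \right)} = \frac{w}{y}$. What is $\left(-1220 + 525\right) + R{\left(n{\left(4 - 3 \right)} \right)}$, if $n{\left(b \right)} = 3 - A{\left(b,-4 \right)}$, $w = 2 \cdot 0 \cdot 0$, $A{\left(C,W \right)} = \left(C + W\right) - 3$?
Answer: $-695$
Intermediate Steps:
$A{\left(C,W \right)} = -3 + C + W$
$w = 0$ ($w = 0 \cdot 0 = 0$)
$n{\left(b \right)} = 10 - b$ ($n{\left(b \right)} = 3 - \left(-3 + b - 4\right) = 3 - \left(-7 + b\right) = 10 - b$)
$R{\left(y \right)} = 0$ ($R{\left(y \right)} = \frac{0}{y} = 0$)
$\left(-1220 + 525\right) + R{\left(n{\left(4 - 3 \right)} \right)} = \left(-1220 + 525\right) + 0 = -695 + 0 = -695$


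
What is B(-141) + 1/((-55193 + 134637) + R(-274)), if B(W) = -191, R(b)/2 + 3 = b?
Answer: -15067989/78890 ≈ -191.00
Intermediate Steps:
R(b) = -6 + 2*b
B(-141) + 1/((-55193 + 134637) + R(-274)) = -191 + 1/((-55193 + 134637) + (-6 + 2*(-274))) = -191 + 1/(79444 + (-6 - 548)) = -191 + 1/(79444 - 554) = -191 + 1/78890 = -15067989/78890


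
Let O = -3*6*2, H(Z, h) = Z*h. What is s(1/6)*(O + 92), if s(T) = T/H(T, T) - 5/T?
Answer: -1344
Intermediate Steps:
O = -36 (O = -18*2 = -36)
s(T) = -4/T (s(T) = T/((T*T)) - 5/T = T/(T**2) - 5/T = T/T**2 - 5/T = 1/T - 5/T = -4/T)
s(1/6)*(O + 92) = (-4/(1/6))*(-36 + 92) = -4/1/6*56 = -4*6*56 = -24*56 = -1344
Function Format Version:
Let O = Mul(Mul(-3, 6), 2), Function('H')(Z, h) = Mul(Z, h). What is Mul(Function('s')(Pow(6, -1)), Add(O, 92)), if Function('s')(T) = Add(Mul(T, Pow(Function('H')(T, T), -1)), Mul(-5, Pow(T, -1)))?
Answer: -1344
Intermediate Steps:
O = -36 (O = Mul(-18, 2) = -36)
Function('s')(T) = Mul(-4, Pow(T, -1)) (Function('s')(T) = Add(Mul(T, Pow(Mul(T, T), -1)), Mul(-5, Pow(T, -1))) = Add(Mul(T, Pow(Pow(T, 2), -1)), Mul(-5, Pow(T, -1))) = Add(Mul(T, Pow(T, -2)), Mul(-5, Pow(T, -1))) = Add(Pow(T, -1), Mul(-5, Pow(T, -1))) = Mul(-4, Pow(T, -1)))
Mul(Function('s')(Pow(6, -1)), Add(O, 92)) = Mul(Mul(-4, Pow(Pow(6, -1), -1)), Add(-36, 92)) = Mul(Mul(-4, Pow(Rational(1, 6), -1)), 56) = Mul(Mul(-4, 6), 56) = Mul(-24, 56) = -1344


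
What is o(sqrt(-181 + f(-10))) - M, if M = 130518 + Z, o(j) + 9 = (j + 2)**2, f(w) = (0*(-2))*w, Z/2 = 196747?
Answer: -524198 + 4*I*sqrt(181) ≈ -5.242e+5 + 53.815*I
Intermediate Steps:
Z = 393494 (Z = 2*196747 = 393494)
f(w) = 0 (f(w) = 0*w = 0)
o(j) = -9 + (2 + j)**2 (o(j) = -9 + (j + 2)**2 = -9 + (2 + j)**2)
M = 524012 (M = 130518 + 393494 = 524012)
o(sqrt(-181 + f(-10))) - M = (-9 + (2 + sqrt(-181 + 0))**2) - 1*524012 = (-9 + (2 + sqrt(-181))**2) - 524012 = (-9 + (2 + I*sqrt(181))**2) - 524012 = -524021 + (2 + I*sqrt(181))**2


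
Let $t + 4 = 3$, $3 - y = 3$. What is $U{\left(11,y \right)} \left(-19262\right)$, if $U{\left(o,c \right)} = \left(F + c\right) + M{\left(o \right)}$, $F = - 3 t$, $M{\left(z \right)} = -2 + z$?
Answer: $-231144$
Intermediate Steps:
$y = 0$ ($y = 3 - 3 = 0$)
$t = -1$ ($t = -4 + 3 = -1$)
$F = 3$ ($F = \left(-3\right) \left(-1\right) = 3$)
$U{\left(o,c \right)} = 1 + c + o$ ($U{\left(o,c \right)} = \left(3 + c\right) + \left(-2 + o\right) = 1 + c + o$)
$U{\left(11,y \right)} \left(-19262\right) = \left(1 + 0 + 11\right) \left(-19262\right) = 12 \left(-19262\right) = -231144$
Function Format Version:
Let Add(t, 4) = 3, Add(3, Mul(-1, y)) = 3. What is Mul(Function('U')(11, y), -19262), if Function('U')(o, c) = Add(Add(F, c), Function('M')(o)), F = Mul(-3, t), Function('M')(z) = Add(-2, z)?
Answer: -231144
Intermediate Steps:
y = 0 (y = Add(3, Mul(-1, 3)) = Add(3, -3) = 0)
t = -1 (t = Add(-4, 3) = -1)
F = 3 (F = Mul(-3, -1) = 3)
Function('U')(o, c) = Add(1, c, o) (Function('U')(o, c) = Add(Add(3, c), Add(-2, o)) = Add(1, c, o))
Mul(Function('U')(11, y), -19262) = Mul(Add(1, 0, 11), -19262) = Mul(12, -19262) = -231144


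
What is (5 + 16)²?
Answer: 441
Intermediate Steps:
(5 + 16)² = 21² = 441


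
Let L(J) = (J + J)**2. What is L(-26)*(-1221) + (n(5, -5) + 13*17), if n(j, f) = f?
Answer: -3301368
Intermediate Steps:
L(J) = 4*J**2 (L(J) = (2*J)**2 = 4*J**2)
L(-26)*(-1221) + (n(5, -5) + 13*17) = (4*(-26)**2)*(-1221) + (-5 + 13*17) = (4*676)*(-1221) + (-5 + 221) = 2704*(-1221) + 216 = -3301584 + 216 = -3301368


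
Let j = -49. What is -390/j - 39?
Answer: -1521/49 ≈ -31.041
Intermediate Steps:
-390/j - 39 = -390/(-49) - 39 = -390*(-1)/49 - 39 = -26*(-15/49) - 39 = 390/49 - 39 = -1521/49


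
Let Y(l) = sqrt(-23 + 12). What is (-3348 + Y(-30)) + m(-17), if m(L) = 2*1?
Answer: -3346 + I*sqrt(11) ≈ -3346.0 + 3.3166*I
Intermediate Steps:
m(L) = 2
Y(l) = I*sqrt(11) (Y(l) = sqrt(-11) = I*sqrt(11))
(-3348 + Y(-30)) + m(-17) = (-3348 + I*sqrt(11)) + 2 = -3346 + I*sqrt(11)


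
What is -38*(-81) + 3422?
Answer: 6500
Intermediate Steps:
-38*(-81) + 3422 = 3078 + 3422 = 6500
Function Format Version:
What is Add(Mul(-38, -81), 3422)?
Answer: 6500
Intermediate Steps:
Add(Mul(-38, -81), 3422) = Add(3078, 3422) = 6500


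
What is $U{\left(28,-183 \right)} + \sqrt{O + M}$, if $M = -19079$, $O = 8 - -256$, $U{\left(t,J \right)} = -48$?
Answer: $-48 + i \sqrt{18815} \approx -48.0 + 137.17 i$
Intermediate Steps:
$O = 264$ ($O = 8 + 256 = 264$)
$U{\left(28,-183 \right)} + \sqrt{O + M} = -48 + \sqrt{264 - 19079} = -48 + \sqrt{-18815} = -48 + i \sqrt{18815}$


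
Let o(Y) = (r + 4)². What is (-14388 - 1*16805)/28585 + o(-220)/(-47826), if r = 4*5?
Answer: -83794521/75950345 ≈ -1.1033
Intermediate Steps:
r = 20
o(Y) = 576 (o(Y) = (20 + 4)² = 24² = 576)
(-14388 - 1*16805)/28585 + o(-220)/(-47826) = (-14388 - 1*16805)/28585 + 576/(-47826) = (-14388 - 16805)*(1/28585) + 576*(-1/47826) = -31193*1/28585 - 32/2657 = -31193/28585 - 32/2657 = -83794521/75950345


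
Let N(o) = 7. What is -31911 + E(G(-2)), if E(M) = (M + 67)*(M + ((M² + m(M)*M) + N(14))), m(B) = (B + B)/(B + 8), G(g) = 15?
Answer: -231211/23 ≈ -10053.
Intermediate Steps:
m(B) = 2*B/(8 + B) (m(B) = (2*B)/(8 + B) = 2*B/(8 + B))
E(M) = (67 + M)*(7 + M + M² + 2*M²/(8 + M)) (E(M) = (M + 67)*(M + ((M² + (2*M/(8 + M))*M) + 7)) = (67 + M)*(M + ((M² + 2*M²/(8 + M)) + 7)) = (67 + M)*(M + (7 + M² + 2*M²/(8 + M))) = (67 + M)*(7 + M + M² + 2*M²/(8 + M)))
-31911 + E(G(-2)) = -31911 + (3752 + 15⁴ + 78*15³ + 752*15² + 1061*15)/(8 + 15) = -31911 + (3752 + 50625 + 78*3375 + 752*225 + 15915)/23 = -31911 + (3752 + 50625 + 263250 + 169200 + 15915)/23 = -31911 + (1/23)*502742 = -31911 + 502742/23 = -231211/23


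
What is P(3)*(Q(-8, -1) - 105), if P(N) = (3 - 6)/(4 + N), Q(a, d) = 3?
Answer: 306/7 ≈ 43.714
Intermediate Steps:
P(N) = -3/(4 + N)
P(3)*(Q(-8, -1) - 105) = (-3/(4 + 3))*(3 - 105) = -3/7*(-102) = 306/7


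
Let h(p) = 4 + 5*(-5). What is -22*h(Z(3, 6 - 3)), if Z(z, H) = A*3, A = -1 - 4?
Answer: 462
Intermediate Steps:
A = -5
Z(z, H) = -15 (Z(z, H) = -5*3 = -15)
h(p) = -21 (h(p) = 4 - 25 = -21)
-22*h(Z(3, 6 - 3)) = -22*(-21) = 462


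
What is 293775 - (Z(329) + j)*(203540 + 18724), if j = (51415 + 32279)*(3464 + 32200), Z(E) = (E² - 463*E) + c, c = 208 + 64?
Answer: -663417810366753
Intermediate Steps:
c = 272
Z(E) = 272 + E² - 463*E (Z(E) = (E² - 463*E) + 272 = 272 + E² - 463*E)
j = 2984862816 (j = 83694*35664 = 2984862816)
293775 - (Z(329) + j)*(203540 + 18724) = 293775 - ((272 + 329² - 463*329) + 2984862816)*(203540 + 18724) = 293775 - ((272 + 108241 - 152327) + 2984862816)*222264 = 293775 - (-43814 + 2984862816)*222264 = 293775 - 2984819002*222264 = 293775 - 1*663417810660528 = 293775 - 663417810660528 = -663417810366753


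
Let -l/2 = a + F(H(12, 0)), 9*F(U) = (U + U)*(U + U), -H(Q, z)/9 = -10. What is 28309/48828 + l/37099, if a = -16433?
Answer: 2303455039/1811469972 ≈ 1.2716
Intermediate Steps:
H(Q, z) = 90 (H(Q, z) = -9*(-10) = 90)
F(U) = 4*U**2/9 (F(U) = ((U + U)*(U + U))/9 = ((2*U)*(2*U))/9 = (4*U**2)/9 = 4*U**2/9)
l = 25666 (l = -2*(-16433 + (4/9)*90**2) = -2*(-16433 + (4/9)*8100) = -2*(-16433 + 3600) = -2*(-12833) = 25666)
28309/48828 + l/37099 = 28309/48828 + 25666/37099 = 2303455039/1811469972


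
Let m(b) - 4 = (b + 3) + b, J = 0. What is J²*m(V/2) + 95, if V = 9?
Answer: 95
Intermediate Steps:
m(b) = 7 + 2*b (m(b) = 4 + ((b + 3) + b) = 4 + ((3 + b) + b) = 4 + (3 + 2*b) = 7 + 2*b)
J²*m(V/2) + 95 = 0²*(7 + 2*(9/2)) + 95 = 0*(7 + 2*(9*(½))) + 95 = 0*(7 + 2*(9/2)) + 95 = 0*(7 + 9) + 95 = 0*16 + 95 = 0 + 95 = 95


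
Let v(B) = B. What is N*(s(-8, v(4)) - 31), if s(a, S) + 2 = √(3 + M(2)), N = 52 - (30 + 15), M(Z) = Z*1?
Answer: -231 + 7*√5 ≈ -215.35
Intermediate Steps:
M(Z) = Z
N = 7 (N = 52 - 1*45 = 52 - 45 = 7)
s(a, S) = -2 + √5 (s(a, S) = -2 + √(3 + 2) = -2 + √5)
N*(s(-8, v(4)) - 31) = 7*((-2 + √5) - 31) = 7*(-33 + √5) = -231 + 7*√5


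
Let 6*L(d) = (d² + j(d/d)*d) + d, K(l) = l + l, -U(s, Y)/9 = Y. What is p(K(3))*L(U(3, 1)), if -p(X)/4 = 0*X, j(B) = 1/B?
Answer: 0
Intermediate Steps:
U(s, Y) = -9*Y
K(l) = 2*l
p(X) = 0 (p(X) = -0*X = -4*0 = 0)
L(d) = d/3 + d²/6 (L(d) = ((d² + d/((d/d))) + d)/6 = ((d² + d/1) + d)/6 = ((d² + 1*d) + d)/6 = ((d² + d) + d)/6 = ((d + d²) + d)/6 = (d² + 2*d)/6 = d/3 + d²/6)
p(K(3))*L(U(3, 1)) = 0*((-9*1)*(2 - 9*1)/6) = 0*((⅙)*(-9)*(2 - 9)) = 0*((⅙)*(-9)*(-7)) = 0*(21/2) = 0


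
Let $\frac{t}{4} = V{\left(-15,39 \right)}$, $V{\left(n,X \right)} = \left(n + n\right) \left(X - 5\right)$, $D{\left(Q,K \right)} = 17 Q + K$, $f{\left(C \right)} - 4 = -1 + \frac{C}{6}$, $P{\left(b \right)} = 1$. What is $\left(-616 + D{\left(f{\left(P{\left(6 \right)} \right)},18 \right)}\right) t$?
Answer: $2220200$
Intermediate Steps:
$f{\left(C \right)} = 3 + \frac{C}{6}$ ($f{\left(C \right)} = 4 + \left(-1 + \frac{C}{6}\right) = 3 + \frac{C}{6}$)
$D{\left(Q,K \right)} = K + 17 Q$
$V{\left(n,X \right)} = 2 n \left(-5 + X\right)$
$t = -4080$ ($t = 4 \cdot 2 \left(-15\right) \left(-5 + 39\right) = 4 \cdot 2 \left(-15\right) 34 = 4 \left(-1020\right) = -4080$)
$\left(-616 + D{\left(f{\left(P{\left(6 \right)} \right)},18 \right)}\right) t = \left(-616 + \left(18 + 17 \left(3 + \frac{1}{6} \cdot 1\right)\right)\right) \left(-4080\right) = \left(-616 + \left(18 + 17 \left(3 + \frac{1}{6}\right)\right)\right) \left(-4080\right) = \left(-616 + \left(18 + 17 \cdot \frac{19}{6}\right)\right) \left(-4080\right) = \left(-616 + \left(18 + \frac{323}{6}\right)\right) \left(-4080\right) = \left(-616 + \frac{431}{6}\right) \left(-4080\right) = \left(- \frac{3265}{6}\right) \left(-4080\right) = 2220200$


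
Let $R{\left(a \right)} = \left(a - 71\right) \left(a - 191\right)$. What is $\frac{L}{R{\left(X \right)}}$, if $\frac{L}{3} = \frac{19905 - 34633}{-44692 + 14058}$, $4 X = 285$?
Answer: $- \frac{353472}{7336843} \approx -0.048178$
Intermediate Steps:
$X = \frac{285}{4}$ ($X = \frac{1}{4} \cdot 285 = \frac{285}{4} \approx 71.25$)
$R{\left(a \right)} = \left(-191 + a\right) \left(-71 + a\right)$ ($R{\left(a \right)} = \left(-71 + a\right) \left(-191 + a\right) = \left(-191 + a\right) \left(-71 + a\right)$)
$L = \frac{22092}{15317}$ ($L = 3 \frac{19905 - 34633}{-44692 + 14058} = 3 \left(- \frac{14728}{-30634}\right) = 3 \left(\left(-14728\right) \left(- \frac{1}{30634}\right)\right) = 3 \cdot \frac{7364}{15317} = \frac{22092}{15317} \approx 1.4423$)
$\frac{L}{R{\left(X \right)}} = \frac{22092}{15317 \left(13561 + \left(\frac{285}{4}\right)^{2} - \frac{37335}{2}\right)} = \frac{22092}{15317 \left(13561 + \frac{81225}{16} - \frac{37335}{2}\right)} = \frac{22092}{15317 \left(- \frac{479}{16}\right)} = \frac{22092}{15317} \left(- \frac{16}{479}\right) = - \frac{353472}{7336843}$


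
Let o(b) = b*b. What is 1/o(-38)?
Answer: 1/1444 ≈ 0.00069252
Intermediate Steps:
o(b) = b**2
1/o(-38) = 1/((-38)**2) = 1/1444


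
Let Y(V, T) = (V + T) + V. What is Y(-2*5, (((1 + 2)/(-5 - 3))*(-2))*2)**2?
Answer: 1369/4 ≈ 342.25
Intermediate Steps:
Y(V, T) = T + 2*V (Y(V, T) = (T + V) + V = T + 2*V)
Y(-2*5, (((1 + 2)/(-5 - 3))*(-2))*2)**2 = ((((1 + 2)/(-5 - 3))*(-2))*2 + 2*(-2*5))**2 = (((3/(-8))*(-2))*2 + 2*(-10))**2 = (((3*(-1/8))*(-2))*2 - 20)**2 = (-3/8*(-2)*2 - 20)**2 = ((3/4)*2 - 20)**2 = (3/2 - 20)**2 = (-37/2)**2 = 1369/4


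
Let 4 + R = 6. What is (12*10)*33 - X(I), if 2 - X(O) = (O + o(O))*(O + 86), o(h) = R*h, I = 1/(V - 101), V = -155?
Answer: 259325443/65536 ≈ 3957.0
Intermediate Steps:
R = 2 (R = -4 + 6 = 2)
I = -1/256 (I = 1/(-155 - 101) = 1/(-256) = -1/256 ≈ -0.0039063)
o(h) = 2*h
X(O) = 2 - 3*O*(86 + O) (X(O) = 2 - (O + 2*O)*(O + 86) = 2 - 3*O*(86 + O))
(12*10)*33 - X(I) = (12*10)*33 - (2 - 258*(-1/256) - 3*(-1/256)**2) = 120*33 - (2 + 129/128 - 3*1/65536) = 3960 - (2 + 129/128 - 3/65536) = 3960 - 1*197117/65536 = 3960 - 197117/65536 = 259325443/65536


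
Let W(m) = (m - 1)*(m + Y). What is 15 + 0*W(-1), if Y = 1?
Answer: 15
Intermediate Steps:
W(m) = (1 + m)*(-1 + m) (W(m) = (m - 1)*(m + 1) = (-1 + m)*(1 + m) = (1 + m)*(-1 + m))
15 + 0*W(-1) = 15 + 0*(-1 + (-1)**2) = 15 + 0*(-1 + 1) = 15 + 0*0 = 15 + 0 = 15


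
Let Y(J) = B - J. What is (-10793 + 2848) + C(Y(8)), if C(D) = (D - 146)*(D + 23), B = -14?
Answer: -8113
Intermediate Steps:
Y(J) = -14 - J
C(D) = (-146 + D)*(23 + D)
(-10793 + 2848) + C(Y(8)) = (-10793 + 2848) + (-3358 + (-14 - 1*8)² - 123*(-14 - 1*8)) = -7945 + (-3358 + (-14 - 8)² - 123*(-14 - 8)) = -7945 + (-3358 + (-22)² - 123*(-22)) = -7945 + (-3358 + 484 + 2706) = -7945 - 168 = -8113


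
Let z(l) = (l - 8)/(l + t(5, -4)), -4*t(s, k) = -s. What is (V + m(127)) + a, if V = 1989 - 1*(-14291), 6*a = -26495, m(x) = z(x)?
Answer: 12173587/1026 ≈ 11865.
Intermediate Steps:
t(s, k) = s/4 (t(s, k) = -(-1)*s/4 = s/4)
z(l) = (-8 + l)/(5/4 + l) (z(l) = (l - 8)/(l + (¼)*5) = (-8 + l)/(l + 5/4) = (-8 + l)/(5/4 + l))
m(x) = 4*(-8 + x)/(5 + 4*x)
a = -26495/6 (a = (⅙)*(-26495) = -26495/6 ≈ -4415.8)
V = 16280 (V = 1989 + 14291 = 16280)
(V + m(127)) + a = (16280 + 4*(-8 + 127)/(5 + 4*127)) - 26495/6 = (16280 + 4*119/(5 + 508)) - 26495/6 = (16280 + 4*119/513) - 26495/6 = (16280 + 4*(1/513)*119) - 26495/6 = (16280 + 476/513) - 26495/6 = 8352116/513 - 26495/6 = 12173587/1026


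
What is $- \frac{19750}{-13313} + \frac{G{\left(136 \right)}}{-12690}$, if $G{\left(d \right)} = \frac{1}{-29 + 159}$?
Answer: $\frac{32581561687}{21962456100} \approx 1.4835$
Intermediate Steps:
$G{\left(d \right)} = \frac{1}{130}$
$- \frac{19750}{-13313} + \frac{G{\left(136 \right)}}{-12690} = - \frac{19750}{-13313} + \frac{1}{130 \left(-12690\right)} = \left(-19750\right) \left(- \frac{1}{13313}\right) + \frac{1}{130} \left(- \frac{1}{12690}\right) = \frac{19750}{13313} - \frac{1}{1649700} = \frac{32581561687}{21962456100}$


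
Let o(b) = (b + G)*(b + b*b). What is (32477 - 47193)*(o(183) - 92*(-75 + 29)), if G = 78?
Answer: -129392254784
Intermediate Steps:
o(b) = (78 + b)*(b + b²) (o(b) = (b + 78)*(b + b*b) = (78 + b)*(b + b²))
(32477 - 47193)*(o(183) - 92*(-75 + 29)) = (32477 - 47193)*(183*(78 + 183² + 79*183) - 92*(-75 + 29)) = -14716*(183*(78 + 33489 + 14457) - 92*(-46)) = -14716*(183*48024 + 4232) = -14716*(8788392 + 4232) = -14716*8792624 = -129392254784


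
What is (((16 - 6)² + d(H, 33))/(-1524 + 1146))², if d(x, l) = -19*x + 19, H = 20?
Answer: 841/1764 ≈ 0.47676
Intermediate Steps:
d(x, l) = 19 - 19*x
(((16 - 6)² + d(H, 33))/(-1524 + 1146))² = (((16 - 6)² + (19 - 19*20))/(-1524 + 1146))² = ((10² + (19 - 380))/(-378))² = ((100 - 361)*(-1/378))² = (-261*(-1/378))² = (29/42)² = 841/1764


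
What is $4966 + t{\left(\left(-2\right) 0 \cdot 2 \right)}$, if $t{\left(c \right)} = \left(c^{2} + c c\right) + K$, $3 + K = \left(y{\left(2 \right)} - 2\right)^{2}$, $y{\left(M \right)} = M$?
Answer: $4963$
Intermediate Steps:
$K = -3$ ($K = -3 + \left(2 - 2\right)^{2} = -3 + 0^{2} = -3 + 0 = -3$)
$t{\left(c \right)} = -3 + 2 c^{2}$ ($t{\left(c \right)} = \left(c^{2} + c c\right) - 3 = \left(c^{2} + c^{2}\right) - 3 = 2 c^{2} - 3 = -3 + 2 c^{2}$)
$4966 + t{\left(\left(-2\right) 0 \cdot 2 \right)} = 4966 - \left(3 - 2 \left(\left(-2\right) 0 \cdot 2\right)^{2}\right) = 4966 - \left(3 - 2 \left(0 \cdot 2\right)^{2}\right) = 4966 - \left(3 - 2 \cdot 0^{2}\right) = 4966 + \left(-3 + 2 \cdot 0\right) = 4966 + \left(-3 + 0\right) = 4966 - 3 = 4963$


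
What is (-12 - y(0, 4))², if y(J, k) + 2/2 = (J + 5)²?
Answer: 1296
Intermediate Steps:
y(J, k) = -1 + (5 + J)² (y(J, k) = -1 + (J + 5)² = -1 + (5 + J)²)
(-12 - y(0, 4))² = (-12 - (-1 + (5 + 0)²))² = (-12 - (-1 + 5²))² = (-12 - (-1 + 25))² = (-12 - 1*24)² = (-12 - 24)² = (-36)² = 1296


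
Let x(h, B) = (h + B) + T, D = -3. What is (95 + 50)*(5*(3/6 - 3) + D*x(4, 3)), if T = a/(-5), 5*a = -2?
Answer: -48923/10 ≈ -4892.3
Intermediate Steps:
a = -⅖ (a = (⅕)*(-2) = -⅖ ≈ -0.40000)
T = 2/25 (T = -⅖/(-5) = -⅖*(-⅕) = 2/25 ≈ 0.080000)
x(h, B) = 2/25 + B + h (x(h, B) = (h + B) + 2/25 = (B + h) + 2/25 = 2/25 + B + h)
(95 + 50)*(5*(3/6 - 3) + D*x(4, 3)) = (95 + 50)*(5*(3/6 - 3) - 3*(2/25 + 3 + 4)) = 145*(5*(3*(⅙) - 3) - 3*177/25) = 145*(5*(½ - 3) - 531/25) = 145*(5*(-5/2) - 531/25) = 145*(-25/2 - 531/25) = 145*(-1687/50) = -48923/10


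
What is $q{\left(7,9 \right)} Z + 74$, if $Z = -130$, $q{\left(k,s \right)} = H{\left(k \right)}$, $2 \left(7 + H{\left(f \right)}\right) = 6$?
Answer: $594$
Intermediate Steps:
$H{\left(f \right)} = -4$ ($H{\left(f \right)} = -7 + \frac{1}{2} \cdot 6 = -7 + 3 = -4$)
$q{\left(k,s \right)} = -4$
$q{\left(7,9 \right)} Z + 74 = \left(-4\right) \left(-130\right) + 74 = 520 + 74 = 594$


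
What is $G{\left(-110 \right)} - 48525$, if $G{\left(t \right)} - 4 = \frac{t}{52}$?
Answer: $- \frac{1261601}{26} \approx -48523.0$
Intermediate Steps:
$G{\left(t \right)} = 4 + \frac{t}{52}$
$G{\left(-110 \right)} - 48525 = \left(4 + \frac{1}{52} \left(-110\right)\right) - 48525 = \left(4 - \frac{55}{26}\right) - 48525 = \frac{49}{26} - 48525 = - \frac{1261601}{26}$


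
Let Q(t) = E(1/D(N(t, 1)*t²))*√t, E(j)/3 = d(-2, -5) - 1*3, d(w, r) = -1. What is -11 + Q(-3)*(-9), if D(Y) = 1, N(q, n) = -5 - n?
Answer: -11 + 108*I*√3 ≈ -11.0 + 187.06*I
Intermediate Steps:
E(j) = -12 (E(j) = 3*(-1 - 1*3) = 3*(-1 - 3) = 3*(-4) = -12)
Q(t) = -12*√t
-11 + Q(-3)*(-9) = -11 - 12*I*√3*(-9) = -11 + 108*I*√3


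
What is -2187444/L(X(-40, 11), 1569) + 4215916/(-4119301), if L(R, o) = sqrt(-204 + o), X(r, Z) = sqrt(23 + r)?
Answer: -4215916/4119301 - 104164*sqrt(1365)/65 ≈ -59208.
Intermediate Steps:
-2187444/L(X(-40, 11), 1569) + 4215916/(-4119301) = -2187444/sqrt(-204 + 1569) + 4215916/(-4119301) = -2187444*sqrt(1365)/1365 + 4215916*(-1/4119301) = -104164*sqrt(1365)/65 - 4215916/4119301 = -4215916/4119301 - 104164*sqrt(1365)/65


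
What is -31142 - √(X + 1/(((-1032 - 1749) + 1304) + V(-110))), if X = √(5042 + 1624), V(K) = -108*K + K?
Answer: -31142 - √(10293 + 105945849*√6666)/10293 ≈ -31151.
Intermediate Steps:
V(K) = -107*K
X = √6666 ≈ 81.646
-31142 - √(X + 1/(((-1032 - 1749) + 1304) + V(-110))) = -31142 - √(√6666 + 1/(((-1032 - 1749) + 1304) - 107*(-110))) = -31142 - √(√6666 + 1/((-2781 + 1304) + 11770)) = -31142 - √(√6666 + 1/(-1477 + 11770)) = -31142 - √(√6666 + 1/10293) = -31142 - √(1/10293 + √6666)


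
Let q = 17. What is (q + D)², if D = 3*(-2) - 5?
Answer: 36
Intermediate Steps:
D = -11 (D = -6 - 5 = -11)
(q + D)² = (17 - 11)² = 6² = 36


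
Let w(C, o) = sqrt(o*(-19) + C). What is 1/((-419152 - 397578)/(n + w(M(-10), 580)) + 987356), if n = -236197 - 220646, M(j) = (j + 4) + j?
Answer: 20606703798389425/20346189475598013341274 - 81673*I*sqrt(2759)/10173094737799006670637 ≈ 1.0128e-6 - 4.217e-16*I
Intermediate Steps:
M(j) = 4 + 2*j (M(j) = (4 + j) + j = 4 + 2*j)
n = -456843
w(C, o) = sqrt(C - 19*o) (w(C, o) = sqrt(-19*o + C) = sqrt(C - 19*o))
1/((-419152 - 397578)/(n + w(M(-10), 580)) + 987356) = 1/((-419152 - 397578)/(-456843 + sqrt((4 + 2*(-10)) - 19*580)) + 987356) = 1/(-816730/(-456843 + sqrt((4 - 20) - 11020)) + 987356) = 1/(-816730/(-456843 + sqrt(-16 - 11020)) + 987356) = 1/(-816730/(-456843 + sqrt(-11036)) + 987356) = 1/(-816730/(-456843 + 2*I*sqrt(2759)) + 987356) = 1/(987356 - 816730/(-456843 + 2*I*sqrt(2759)))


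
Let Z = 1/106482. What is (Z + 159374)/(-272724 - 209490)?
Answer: -16970462269/51347111148 ≈ -0.33050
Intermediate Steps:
Z = 1/106482 ≈ 9.3913e-6
(Z + 159374)/(-272724 - 209490) = (1/106482 + 159374)/(-272724 - 209490) = (16970462269/106482)/(-482214) = (16970462269/106482)*(-1/482214) = -16970462269/51347111148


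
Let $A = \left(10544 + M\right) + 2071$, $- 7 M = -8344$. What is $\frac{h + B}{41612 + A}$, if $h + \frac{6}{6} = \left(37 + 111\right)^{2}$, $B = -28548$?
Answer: $- \frac{2215}{18473} \approx -0.1199$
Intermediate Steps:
$M = 1192$ ($M = \left(- \frac{1}{7}\right) \left(-8344\right) = 1192$)
$h = 21903$ ($h = -1 + \left(37 + 111\right)^{2} = -1 + 148^{2} = -1 + 21904 = 21903$)
$A = 13807$ ($A = \left(10544 + 1192\right) + 2071 = 11736 + 2071 = 13807$)
$\frac{h + B}{41612 + A} = \frac{21903 - 28548}{41612 + 13807} = - \frac{6645}{55419} = \left(-6645\right) \frac{1}{55419} = - \frac{2215}{18473}$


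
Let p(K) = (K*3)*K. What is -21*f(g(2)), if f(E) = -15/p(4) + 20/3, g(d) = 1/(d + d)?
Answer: -2135/16 ≈ -133.44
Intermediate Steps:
p(K) = 3*K² (p(K) = (3*K)*K = 3*K²)
g(d) = 1/(2*d)
f(E) = 305/48 (f(E) = -15/(3*4²) + 20/3 = -15/(3*16) + 20*(⅓) = -15/48 + 20/3 = -15*1/48 + 20/3 = -5/16 + 20/3 = 305/48)
-21*f(g(2)) = -21*305/48 = -2135/16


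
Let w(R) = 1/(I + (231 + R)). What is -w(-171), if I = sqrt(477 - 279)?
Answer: -10/567 + sqrt(22)/1134 ≈ -0.013501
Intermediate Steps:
I = 3*sqrt(22) (I = sqrt(198) = 3*sqrt(22) ≈ 14.071)
w(R) = 1/(231 + R + 3*sqrt(22)) (w(R) = 1/(3*sqrt(22) + (231 + R)) = 1/(231 + R + 3*sqrt(22)))
-w(-171) = -1/(231 - 171 + 3*sqrt(22)) = -1/(60 + 3*sqrt(22))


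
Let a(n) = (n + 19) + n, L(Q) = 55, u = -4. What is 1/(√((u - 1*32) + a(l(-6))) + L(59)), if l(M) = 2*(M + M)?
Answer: 11/618 - I*√65/3090 ≈ 0.017799 - 0.0026091*I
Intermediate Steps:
l(M) = 4*M (l(M) = 2*(2*M) = 4*M)
a(n) = 19 + 2*n (a(n) = (19 + n) + n = 19 + 2*n)
1/(√((u - 1*32) + a(l(-6))) + L(59)) = 1/(√((-4 - 1*32) + (19 + 2*(4*(-6)))) + 55) = 1/(√((-4 - 32) + (19 + 2*(-24))) + 55) = 1/(√(-36 + (19 - 48)) + 55) = 1/(√(-36 - 29) + 55) = 1/(√(-65) + 55) = 1/(I*√65 + 55) = 1/(55 + I*√65)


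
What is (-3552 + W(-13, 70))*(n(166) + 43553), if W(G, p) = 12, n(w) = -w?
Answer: -153589980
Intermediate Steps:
(-3552 + W(-13, 70))*(n(166) + 43553) = (-3552 + 12)*(-1*166 + 43553) = -3540*(-166 + 43553) = -3540*43387 = -153589980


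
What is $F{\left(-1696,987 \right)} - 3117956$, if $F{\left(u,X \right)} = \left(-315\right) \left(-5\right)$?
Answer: $-3116381$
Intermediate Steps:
$F{\left(u,X \right)} = 1575$
$F{\left(-1696,987 \right)} - 3117956 = 1575 - 3117956 = -3116381$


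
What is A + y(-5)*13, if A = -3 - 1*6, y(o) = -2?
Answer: -35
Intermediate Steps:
A = -9 (A = -3 - 6 = -9)
A + y(-5)*13 = -9 - 2*13 = -9 - 26 = -35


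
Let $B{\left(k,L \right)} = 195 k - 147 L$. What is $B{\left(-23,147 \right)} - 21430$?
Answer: $-47524$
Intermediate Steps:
$B{\left(k,L \right)} = - 147 L + 195 k$
$B{\left(-23,147 \right)} - 21430 = \left(\left(-147\right) 147 + 195 \left(-23\right)\right) - 21430 = \left(-21609 - 4485\right) - 21430 = -26094 - 21430 = -47524$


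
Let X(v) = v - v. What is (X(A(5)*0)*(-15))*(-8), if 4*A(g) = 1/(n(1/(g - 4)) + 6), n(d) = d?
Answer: 0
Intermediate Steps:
A(g) = 1/(4*(6 + 1/(-4 + g))) (A(g) = 1/(4*(1/(g - 4) + 6)) = 1/(4*(1/(-4 + g) + 6)) = 1/(4*(6 + 1/(-4 + g))))
X(v) = 0
(X(A(5)*0)*(-15))*(-8) = (0*(-15))*(-8) = 0*(-8) = 0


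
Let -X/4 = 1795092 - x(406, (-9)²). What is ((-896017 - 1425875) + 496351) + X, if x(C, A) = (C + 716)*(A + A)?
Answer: -8278853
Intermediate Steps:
x(C, A) = 2*A*(716 + C) (x(C, A) = (716 + C)*(2*A) = 2*A*(716 + C))
X = -6453312 (X = -4*(1795092 - 2*(-9)²*(716 + 406)) = -4*(1795092 - 2*81*1122) = -4*(1795092 - 1*181764) = -4*(1795092 - 181764) = -4*1613328 = -6453312)
((-896017 - 1425875) + 496351) + X = ((-896017 - 1425875) + 496351) - 6453312 = (-2321892 + 496351) - 6453312 = -1825541 - 6453312 = -8278853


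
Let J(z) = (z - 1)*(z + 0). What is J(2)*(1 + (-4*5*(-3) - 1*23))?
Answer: 76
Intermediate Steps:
J(z) = z*(-1 + z) (J(z) = (-1 + z)*z = z*(-1 + z))
J(2)*(1 + (-4*5*(-3) - 1*23)) = (2*(-1 + 2))*(1 + (-4*5*(-3) - 1*23)) = (2*1)*(1 + (-20*(-3) - 23)) = 2*(1 + (60 - 23)) = 2*(1 + 37) = 2*38 = 76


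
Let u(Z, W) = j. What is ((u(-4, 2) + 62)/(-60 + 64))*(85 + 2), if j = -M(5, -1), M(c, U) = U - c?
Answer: 1479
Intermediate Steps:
j = 6 (j = -(-1 - 1*5) = -(-1 - 5) = -1*(-6) = 6)
u(Z, W) = 6
((u(-4, 2) + 62)/(-60 + 64))*(85 + 2) = ((6 + 62)/(-60 + 64))*(85 + 2) = (68/4)*87 = (68*(¼))*87 = 17*87 = 1479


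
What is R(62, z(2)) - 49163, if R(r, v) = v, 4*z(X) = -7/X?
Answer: -393311/8 ≈ -49164.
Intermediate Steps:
z(X) = -7/(4*X) (z(X) = (-7/X)/4 = -7/(4*X))
R(62, z(2)) - 49163 = -7/4/2 - 49163 = -7/4*1/2 - 49163 = -7/8 - 49163 = -393311/8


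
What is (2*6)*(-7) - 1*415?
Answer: -499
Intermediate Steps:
(2*6)*(-7) - 1*415 = 12*(-7) - 415 = -84 - 415 = -499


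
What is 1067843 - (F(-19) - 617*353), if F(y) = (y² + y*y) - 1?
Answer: 1284923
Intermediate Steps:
F(y) = -1 + 2*y² (F(y) = (y² + y²) - 1 = 2*y² - 1 = -1 + 2*y²)
1067843 - (F(-19) - 617*353) = 1067843 - ((-1 + 2*(-19)²) - 617*353) = 1067843 - ((-1 + 2*361) - 217801) = 1067843 - ((-1 + 722) - 217801) = 1067843 - (721 - 217801) = 1067843 - 1*(-217080) = 1067843 + 217080 = 1284923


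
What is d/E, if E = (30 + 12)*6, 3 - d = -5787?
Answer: 965/42 ≈ 22.976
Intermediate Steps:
d = 5790 (d = 3 - 1*(-5787) = 3 + 5787 = 5790)
E = 252 (E = 42*6 = 252)
d/E = 5790/252 = 5790*(1/252) = 965/42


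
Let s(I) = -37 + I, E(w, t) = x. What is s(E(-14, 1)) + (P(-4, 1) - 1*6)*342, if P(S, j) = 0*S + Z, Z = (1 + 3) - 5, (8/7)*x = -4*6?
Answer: -2452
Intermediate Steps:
x = -21 (x = 7*(-4*6)/8 = (7/8)*(-24) = -21)
E(w, t) = -21
Z = -1 (Z = 4 - 5 = -1)
P(S, j) = -1 (P(S, j) = 0*S - 1 = 0 - 1 = -1)
s(E(-14, 1)) + (P(-4, 1) - 1*6)*342 = (-37 - 21) + (-1 - 1*6)*342 = -58 + (-1 - 6)*342 = -58 - 7*342 = -58 - 2394 = -2452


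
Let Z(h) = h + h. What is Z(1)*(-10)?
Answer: -20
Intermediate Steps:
Z(h) = 2*h
Z(1)*(-10) = (2*1)*(-10) = 2*(-10) = -20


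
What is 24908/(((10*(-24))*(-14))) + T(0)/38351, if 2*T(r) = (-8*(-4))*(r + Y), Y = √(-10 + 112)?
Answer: 6227/840 + 16*√102/38351 ≈ 7.4173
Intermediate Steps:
Y = √102 ≈ 10.100
T(r) = 16*r + 16*√102 (T(r) = ((-8*(-4))*(r + √102))/2 = (32*(r + √102))/2 = (32*r + 32*√102)/2 = 16*r + 16*√102)
24908/(((10*(-24))*(-14))) + T(0)/38351 = 24908/(((10*(-24))*(-14))) + (16*0 + 16*√102)/38351 = 24908/((-240*(-14))) + (0 + 16*√102)*(1/38351) = 24908/3360 + (16*√102)*(1/38351) = 24908*(1/3360) + 16*√102/38351 = 6227/840 + 16*√102/38351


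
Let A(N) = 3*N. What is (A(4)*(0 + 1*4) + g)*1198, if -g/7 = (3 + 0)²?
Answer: -17970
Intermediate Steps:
g = -63 (g = -7*(3 + 0)² = -7*3² = -7*9 = -63)
(A(4)*(0 + 1*4) + g)*1198 = ((3*4)*(0 + 1*4) - 63)*1198 = (12*(0 + 4) - 63)*1198 = (12*4 - 63)*1198 = (48 - 63)*1198 = -15*1198 = -17970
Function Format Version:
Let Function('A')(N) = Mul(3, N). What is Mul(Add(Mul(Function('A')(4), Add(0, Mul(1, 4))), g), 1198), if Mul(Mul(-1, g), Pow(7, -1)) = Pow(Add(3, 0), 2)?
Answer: -17970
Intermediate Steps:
g = -63 (g = Mul(-7, Pow(Add(3, 0), 2)) = Mul(-7, Pow(3, 2)) = Mul(-7, 9) = -63)
Mul(Add(Mul(Function('A')(4), Add(0, Mul(1, 4))), g), 1198) = Mul(Add(Mul(Mul(3, 4), Add(0, Mul(1, 4))), -63), 1198) = Mul(Add(Mul(12, Add(0, 4)), -63), 1198) = Mul(Add(Mul(12, 4), -63), 1198) = Mul(Add(48, -63), 1198) = Mul(-15, 1198) = -17970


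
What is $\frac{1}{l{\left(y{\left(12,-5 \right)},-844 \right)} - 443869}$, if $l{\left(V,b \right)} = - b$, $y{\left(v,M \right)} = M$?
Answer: $- \frac{1}{443025} \approx -2.2572 \cdot 10^{-6}$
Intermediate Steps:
$\frac{1}{l{\left(y{\left(12,-5 \right)},-844 \right)} - 443869} = \frac{1}{\left(-1\right) \left(-844\right) - 443869} = \frac{1}{844 - 443869} = \frac{1}{-443025} = - \frac{1}{443025}$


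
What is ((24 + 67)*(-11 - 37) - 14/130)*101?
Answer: -28676627/65 ≈ -4.4118e+5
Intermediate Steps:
((24 + 67)*(-11 - 37) - 14/130)*101 = (91*(-48) - 14*1/130)*101 = (-4368 - 7/65)*101 = -283927/65*101 = -28676627/65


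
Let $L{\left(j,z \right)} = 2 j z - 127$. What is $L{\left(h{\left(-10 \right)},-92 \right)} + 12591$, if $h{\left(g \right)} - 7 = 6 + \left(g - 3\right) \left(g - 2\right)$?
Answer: $-18632$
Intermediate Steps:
$h{\left(g \right)} = 13 + \left(-3 + g\right) \left(-2 + g\right)$ ($h{\left(g \right)} = 7 + \left(6 + \left(g - 3\right) \left(g - 2\right)\right) = 7 + \left(6 + \left(-3 + g\right) \left(-2 + g\right)\right) = 13 + \left(-3 + g\right) \left(-2 + g\right)$)
$L{\left(j,z \right)} = -127 + 2 j z$ ($L{\left(j,z \right)} = 2 j z - 127 = -127 + 2 j z$)
$L{\left(h{\left(-10 \right)},-92 \right)} + 12591 = \left(-127 + 2 \left(19 + \left(-10\right)^{2} - -50\right) \left(-92\right)\right) + 12591 = \left(-127 + 2 \left(19 + 100 + 50\right) \left(-92\right)\right) + 12591 = \left(-127 + 2 \cdot 169 \left(-92\right)\right) + 12591 = \left(-127 - 31096\right) + 12591 = -31223 + 12591 = -18632$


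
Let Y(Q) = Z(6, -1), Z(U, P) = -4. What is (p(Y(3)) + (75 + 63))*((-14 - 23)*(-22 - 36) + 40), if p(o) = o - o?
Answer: 301668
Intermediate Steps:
Y(Q) = -4
p(o) = 0
(p(Y(3)) + (75 + 63))*((-14 - 23)*(-22 - 36) + 40) = (0 + (75 + 63))*((-14 - 23)*(-22 - 36) + 40) = (0 + 138)*(-37*(-58) + 40) = 138*(2146 + 40) = 138*2186 = 301668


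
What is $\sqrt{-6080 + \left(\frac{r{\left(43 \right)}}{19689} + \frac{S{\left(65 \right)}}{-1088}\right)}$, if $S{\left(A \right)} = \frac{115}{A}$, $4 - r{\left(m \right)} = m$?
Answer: $\frac{i \sqrt{818602688760931763}}{11603384} \approx 77.974 i$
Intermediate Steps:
$r{\left(m \right)} = 4 - m$
$\sqrt{-6080 + \left(\frac{r{\left(43 \right)}}{19689} + \frac{S{\left(65 \right)}}{-1088}\right)} = \sqrt{-6080 + \left(\frac{4 - 43}{19689} + \frac{115 \cdot \frac{1}{65}}{-1088}\right)} = \sqrt{-6080 + \left(\left(4 - 43\right) \frac{1}{19689} + 115 \cdot \frac{1}{65} \left(- \frac{1}{1088}\right)\right)} = \sqrt{-6080 + \left(\left(-39\right) \frac{1}{19689} + \frac{23}{13} \left(- \frac{1}{1088}\right)\right)} = \sqrt{-6080 - \frac{334821}{92827072}} = \sqrt{- \frac{564388932581}{92827072}} = \frac{i \sqrt{818602688760931763}}{11603384}$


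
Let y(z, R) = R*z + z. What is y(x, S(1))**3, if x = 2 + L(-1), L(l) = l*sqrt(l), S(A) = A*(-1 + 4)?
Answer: 128 - 704*I ≈ 128.0 - 704.0*I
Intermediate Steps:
S(A) = 3*A (S(A) = A*3 = 3*A)
L(l) = l**(3/2)
x = 2 - I (x = 2 + (-1)**(3/2) = 2 - I ≈ 2.0 - 1.0*I)
y(z, R) = z + R*z
y(x, S(1))**3 = ((2 - I)*(1 + 3*1))**3 = ((2 - I)*(1 + 3))**3 = ((2 - I)*4)**3 = (8 - 4*I)**3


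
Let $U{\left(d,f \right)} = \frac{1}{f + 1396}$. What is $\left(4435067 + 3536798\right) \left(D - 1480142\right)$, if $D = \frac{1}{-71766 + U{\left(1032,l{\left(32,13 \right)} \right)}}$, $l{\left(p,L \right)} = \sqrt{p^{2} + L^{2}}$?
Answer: $- \frac{10760018053472400696780066740}{911905179187847} + \frac{724715 \sqrt{1193}}{911905179187847} \approx -1.1799 \cdot 10^{13}$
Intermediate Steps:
$l{\left(p,L \right)} = \sqrt{L^{2} + p^{2}}$
$U{\left(d,f \right)} = \frac{1}{1396 + f}$
$D = \frac{1}{-71766 + \frac{1}{1396 + \sqrt{1193}}}$ ($D = \frac{1}{-71766 + \frac{1}{1396 + \sqrt{13^{2} + 32^{2}}}} = \frac{1}{-71766 + \frac{1}{1396 + \sqrt{169 + 1024}}} = \frac{1}{-71766 + \frac{1}{1396 + \sqrt{1193}}} \approx -1.3934 \cdot 10^{-5}$)
$\left(4435067 + 3536798\right) \left(D - 1480142\right) = \left(4435067 + 3536798\right) \left(\left(- \frac{139773110822}{10030956971066317} + \frac{\sqrt{1193}}{10030956971066317}\right) - 1480142\right) = 7971865 \left(- \frac{14847240713207813687836}{10030956971066317} + \frac{\sqrt{1193}}{10030956971066317}\right) = - \frac{10760018053472400696780066740}{911905179187847} + \frac{724715 \sqrt{1193}}{911905179187847}$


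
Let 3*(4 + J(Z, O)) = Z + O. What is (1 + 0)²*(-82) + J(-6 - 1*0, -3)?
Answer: -89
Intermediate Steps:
J(Z, O) = -4 + O/3 + Z/3 (J(Z, O) = -4 + (Z + O)/3 = -4 + (O + Z)/3 = -4 + (O/3 + Z/3) = -4 + O/3 + Z/3)
(1 + 0)²*(-82) + J(-6 - 1*0, -3) = (1 + 0)²*(-82) + (-4 + (⅓)*(-3) + (-6 - 1*0)/3) = 1²*(-82) + (-4 - 1 + (-6 + 0)/3) = 1*(-82) + (-4 - 1 + (⅓)*(-6)) = -82 + (-4 - 1 - 2) = -82 - 7 = -89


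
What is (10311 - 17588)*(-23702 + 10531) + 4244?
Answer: 95849611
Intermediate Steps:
(10311 - 17588)*(-23702 + 10531) + 4244 = -7277*(-13171) + 4244 = 95845367 + 4244 = 95849611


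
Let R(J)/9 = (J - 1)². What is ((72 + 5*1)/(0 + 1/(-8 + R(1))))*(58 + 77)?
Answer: -83160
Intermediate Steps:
R(J) = 9*(-1 + J)² (R(J) = 9*(J - 1)² = 9*(-1 + J)²)
((72 + 5*1)/(0 + 1/(-8 + R(1))))*(58 + 77) = ((72 + 5*1)/(0 + 1/(-8 + 9*(-1 + 1)²)))*(58 + 77) = ((72 + 5)/(0 + 1/(-8 + 9*0²)))*135 = (77/(0 + 1/(-8 + 9*0)))*135 = (77/(0 + 1/(-8 + 0)))*135 = (77/(0 + 1/(-8)))*135 = (77/(0 - ⅛))*135 = (77/(-⅛))*135 = (77*(-8))*135 = -616*135 = -83160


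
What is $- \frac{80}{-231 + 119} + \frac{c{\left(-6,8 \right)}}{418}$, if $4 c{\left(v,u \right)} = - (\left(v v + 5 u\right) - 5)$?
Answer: $\frac{7863}{11704} \approx 0.67182$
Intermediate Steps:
$c{\left(v,u \right)} = \frac{5}{4} - \frac{5 u}{4} - \frac{v^{2}}{4}$ ($c{\left(v,u \right)} = \frac{\left(-1\right) \left(\left(v v + 5 u\right) - 5\right)}{4} = \frac{\left(-1\right) \left(\left(v^{2} + 5 u\right) - 5\right)}{4} = \frac{\left(-1\right) \left(-5 + v^{2} + 5 u\right)}{4} = \frac{5 - v^{2} - 5 u}{4} = \frac{5}{4} - \frac{5 u}{4} - \frac{v^{2}}{4}$)
$- \frac{80}{-231 + 119} + \frac{c{\left(-6,8 \right)}}{418} = - \frac{80}{-231 + 119} + \frac{\frac{5}{4} - 10 - \frac{\left(-6\right)^{2}}{4}}{418} = - \frac{80}{-112} + \left(\frac{5}{4} - 10 - 9\right) \frac{1}{418} = \left(-80\right) \left(- \frac{1}{112}\right) + \left(\frac{5}{4} - 10 - 9\right) \frac{1}{418} = \frac{5}{7} - \frac{71}{1672} = \frac{7863}{11704}$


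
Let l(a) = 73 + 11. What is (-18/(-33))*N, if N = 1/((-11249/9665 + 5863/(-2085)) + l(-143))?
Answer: 12090915/1773868844 ≈ 0.0068161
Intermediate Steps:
l(a) = 84
N = 4030305/322521608 (N = 1/((-11249/9665 + 5863/(-2085)) + 84) = 1/((-11249*1/9665 + 5863*(-1/2085)) + 84) = 1/((-11249/9665 - 5863/2085) + 84) = 1/(-16024012/4030305 + 84) = 1/(322521608/4030305) = 4030305/322521608 ≈ 0.012496)
(-18/(-33))*N = -18/(-33)*(4030305/322521608) = -18*(-1/33)*(4030305/322521608) = (6/11)*(4030305/322521608) = 12090915/1773868844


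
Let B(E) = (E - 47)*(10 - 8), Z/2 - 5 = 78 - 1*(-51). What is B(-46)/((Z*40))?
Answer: -93/5360 ≈ -0.017351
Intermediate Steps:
Z = 268 (Z = 10 + 2*(78 - 1*(-51)) = 10 + 2*(78 + 51) = 10 + 2*129 = 10 + 258 = 268)
B(E) = -94 + 2*E (B(E) = (-47 + E)*2 = -94 + 2*E)
B(-46)/((Z*40)) = (-94 + 2*(-46))/((268*40)) = (-94 - 92)/10720 = -186*1/10720 = -93/5360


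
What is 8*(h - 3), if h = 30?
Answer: 216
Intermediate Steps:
8*(h - 3) = 8*(30 - 3) = 8*27 = 216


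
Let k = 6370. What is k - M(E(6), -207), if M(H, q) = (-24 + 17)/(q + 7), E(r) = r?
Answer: 1273993/200 ≈ 6370.0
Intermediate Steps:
M(H, q) = -7/(7 + q)
k - M(E(6), -207) = 6370 - (-7)/(7 - 207) = 6370 - (-7)/(-200) = 6370 - (-7)*(-1)/200 = 6370 - 1*7/200 = 6370 - 7/200 = 1273993/200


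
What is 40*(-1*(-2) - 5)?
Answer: -120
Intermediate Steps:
40*(-1*(-2) - 5) = 40*(2 - 5) = 40*(-3) = -120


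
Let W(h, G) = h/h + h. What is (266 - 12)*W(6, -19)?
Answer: 1778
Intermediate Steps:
W(h, G) = 1 + h
(266 - 12)*W(6, -19) = (266 - 12)*(1 + 6) = 254*7 = 1778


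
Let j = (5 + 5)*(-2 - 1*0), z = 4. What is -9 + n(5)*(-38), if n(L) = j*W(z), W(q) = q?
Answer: 3031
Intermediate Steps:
j = -20 (j = 10*(-2 + 0) = 10*(-2) = -20)
n(L) = -80 (n(L) = -20*4 = -80)
-9 + n(5)*(-38) = -9 - 80*(-38) = -9 + 3040 = 3031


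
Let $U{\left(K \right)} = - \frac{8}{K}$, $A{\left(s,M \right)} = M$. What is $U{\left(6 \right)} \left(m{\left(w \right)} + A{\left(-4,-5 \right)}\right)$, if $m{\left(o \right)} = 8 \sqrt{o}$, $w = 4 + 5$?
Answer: $- \frac{76}{3} \approx -25.333$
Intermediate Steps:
$w = 9$
$U{\left(6 \right)} \left(m{\left(w \right)} + A{\left(-4,-5 \right)}\right) = - \frac{8}{6} \left(8 \sqrt{9} - 5\right) = \left(-8\right) \frac{1}{6} \left(8 \cdot 3 - 5\right) = - \frac{4 \left(24 - 5\right)}{3} = \left(- \frac{4}{3}\right) 19 = - \frac{76}{3}$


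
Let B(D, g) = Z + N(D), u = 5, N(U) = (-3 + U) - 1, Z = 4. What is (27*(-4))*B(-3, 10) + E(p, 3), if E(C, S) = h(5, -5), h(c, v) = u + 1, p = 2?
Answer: 330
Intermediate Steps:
N(U) = -4 + U
B(D, g) = D (B(D, g) = 4 + (-4 + D) = D)
h(c, v) = 6 (h(c, v) = 5 + 1 = 6)
E(C, S) = 6
(27*(-4))*B(-3, 10) + E(p, 3) = (27*(-4))*(-3) + 6 = -108*(-3) + 6 = 324 + 6 = 330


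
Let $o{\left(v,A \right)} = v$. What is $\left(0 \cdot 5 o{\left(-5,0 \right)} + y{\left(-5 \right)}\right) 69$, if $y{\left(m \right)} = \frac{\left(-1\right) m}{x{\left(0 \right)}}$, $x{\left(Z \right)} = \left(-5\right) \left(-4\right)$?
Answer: $\frac{69}{4} \approx 17.25$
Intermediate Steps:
$x{\left(Z \right)} = 20$
$y{\left(m \right)} = - \frac{m}{20}$ ($y{\left(m \right)} = \frac{\left(-1\right) m}{20} = - m \frac{1}{20} = - \frac{m}{20}$)
$\left(0 \cdot 5 o{\left(-5,0 \right)} + y{\left(-5 \right)}\right) 69 = \left(0 \cdot 5 \left(-5\right) - - \frac{1}{4}\right) 69 = \left(0 \left(-5\right) + \frac{1}{4}\right) 69 = \left(0 + \frac{1}{4}\right) 69 = \frac{1}{4} \cdot 69 = \frac{69}{4}$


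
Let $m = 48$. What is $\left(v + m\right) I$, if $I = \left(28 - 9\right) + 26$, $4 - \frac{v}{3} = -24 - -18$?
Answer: $3510$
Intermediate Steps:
$v = 30$ ($v = 12 - 3 \left(-24 - -18\right) = 12 - 3 \left(-24 + 18\right) = 12 - -18 = 12 + 18 = 30$)
$I = 45$ ($I = 19 + 26 = 45$)
$\left(v + m\right) I = \left(30 + 48\right) 45 = 78 \cdot 45 = 3510$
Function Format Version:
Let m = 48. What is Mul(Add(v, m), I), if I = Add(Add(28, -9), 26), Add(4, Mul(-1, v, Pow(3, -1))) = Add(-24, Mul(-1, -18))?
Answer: 3510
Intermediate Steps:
v = 30 (v = Add(12, Mul(-3, Add(-24, Mul(-1, -18)))) = Add(12, Mul(-3, Add(-24, 18))) = Add(12, Mul(-3, -6)) = Add(12, 18) = 30)
I = 45 (I = Add(19, 26) = 45)
Mul(Add(v, m), I) = Mul(Add(30, 48), 45) = Mul(78, 45) = 3510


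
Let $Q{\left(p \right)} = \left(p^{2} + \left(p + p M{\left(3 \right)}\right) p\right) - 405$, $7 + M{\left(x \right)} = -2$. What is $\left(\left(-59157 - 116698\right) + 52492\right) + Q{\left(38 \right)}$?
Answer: $-133876$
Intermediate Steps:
$M{\left(x \right)} = -9$ ($M{\left(x \right)} = -7 - 2 = -9$)
$Q{\left(p \right)} = -405 - 7 p^{2}$ ($Q{\left(p \right)} = \left(p^{2} + \left(p + p \left(-9\right)\right) p\right) - 405 = \left(p^{2} + \left(p - 9 p\right) p\right) - 405 = \left(p^{2} + - 8 p p\right) - 405 = \left(p^{2} - 8 p^{2}\right) - 405 = - 7 p^{2} - 405 = -405 - 7 p^{2}$)
$\left(\left(-59157 - 116698\right) + 52492\right) + Q{\left(38 \right)} = \left(\left(-59157 - 116698\right) + 52492\right) - \left(405 + 7 \cdot 38^{2}\right) = \left(-175855 + 52492\right) - 10513 = -123363 - 10513 = -133876$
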